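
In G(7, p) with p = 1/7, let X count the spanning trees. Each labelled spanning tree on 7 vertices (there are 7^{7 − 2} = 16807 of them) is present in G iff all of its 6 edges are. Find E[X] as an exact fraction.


K_7 has 7^{7 − 2} = 16807 labelled spanning trees.
For each such spanning tree H, let X_H = 1 if all 6 edges of H are present in G. Then P[X_H = 1] = p^{6} = (1/7)^{6} = 1/117649.
By linearity of expectation: E[X] = Σ_H E[X_H] = 16807 · p^{6} = 16807 · 1/117649 = 1/7.
Numerically: E[X] ≈ 0.142857.

E[X] = 16807 · (1/7)^{6} = 1/7 ≈ 0.142857.


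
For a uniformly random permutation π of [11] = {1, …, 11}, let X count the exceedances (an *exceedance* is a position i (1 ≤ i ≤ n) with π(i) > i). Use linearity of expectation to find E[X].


Write X = Σ_{i=1}^{11} X_i, where X_i = 1_{π(i) > i}.
For each fixed i, π(i) is uniform over {1, …, 11} (marginal of a uniform permutation), so P[π(i) > i] = (n − i)/n. Summing: Σ_{i=1}^{11} (n − i)/n = (0 + 1 + … + 10)/11 = 11(11 − 1)/(2·11) = (11 − 1)/2.
Hence E[X] = Σ_{i=1}^{11} (11 − i)/11 = 5 ≈ 5.0000.

E[X] = 5 = 5.0000.


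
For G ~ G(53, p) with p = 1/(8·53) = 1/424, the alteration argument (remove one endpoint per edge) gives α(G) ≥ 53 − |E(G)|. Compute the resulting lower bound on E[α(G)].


E[|E(G)|] = C(53, 2)·p = 1378 · (1/424) = 13/4.
E[α(G)] ≥ n − E[|E(G)|] = 53 − 13/4 = 199/4.
Numerically: ≈ 49.7500.
(This is only a lower bound; the true E[α(G)] may be larger.)

E[α(G)] ≥ 199/4 ≈ 49.7500.


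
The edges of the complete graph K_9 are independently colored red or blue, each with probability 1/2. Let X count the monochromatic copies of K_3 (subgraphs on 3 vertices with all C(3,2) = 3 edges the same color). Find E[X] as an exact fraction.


Let X = Σ_S X_S over the C(9, 3) = 84 subsets S of size 3, where X_S = 1 if the K_3 on S is monochromatic.
For a fixed S, the K_3 on S has C(3, 2) = 3 edges. P[all 3 edges red] = (1/2)^3, and likewise for blue, so P[monochromatic] = 2·(1/2)^3 = 2^{1 − 3} = 1/4.
By linearity: E[X] = C(9, 3) · 2^{1 − 3} = 84 · 1/4 = 21.
Numerically: E[X] ≈ 21.00000.

E[X] = C(9,3)·2^(1−C(3,2)) = 21 ≈ 21.00000.


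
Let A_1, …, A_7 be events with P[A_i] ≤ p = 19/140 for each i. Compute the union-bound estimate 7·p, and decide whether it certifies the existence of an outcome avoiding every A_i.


Union bound: P[∪_{i=1}^{7} A_i] ≤ Σ_i P[A_i] ≤ 7·p = 7·(19/140) = 19/20.
Numerically: 19/20 ≈ 0.950.
Is 19/20 < 1? YES.
Since P[∪ A_i] ≤ 19/20 < 1, the complement has P[∩ A_i^c] ≥ 1 − 19/20 = 1/20 > 0, so some outcome avoids every A_i.

7·p = 19/20 ≈ 0.950; existence CERTIFIED by the union bound.


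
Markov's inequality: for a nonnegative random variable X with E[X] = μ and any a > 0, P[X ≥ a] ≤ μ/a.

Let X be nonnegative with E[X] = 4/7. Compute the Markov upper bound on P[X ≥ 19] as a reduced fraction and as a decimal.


μ = E[X] = 4/7, a = 19.
Markov: P[X ≥ 19] ≤ μ/a = (4/7)/19 = 4/133.
Numerically: ≈ 0.0301.
(Since a = 19 > μ = 0.5714, the bound 4/133 is < 1 and informative.)

P[X ≥ 19] ≤ 4/133 ≈ 0.0301.


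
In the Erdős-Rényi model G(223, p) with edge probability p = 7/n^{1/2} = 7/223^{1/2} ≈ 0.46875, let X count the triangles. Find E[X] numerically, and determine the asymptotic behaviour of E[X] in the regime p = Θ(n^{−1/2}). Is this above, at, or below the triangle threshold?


Number of potential triangles: C(223, 3) = 1823471.
Each occurs with probability p³ ≈ (0.46875)³ ≈ 1.0299991e-01.
By linearity: E[X] = C(223, 3)·p³ ≈ 1823471 · 1.0299991e-01 ≈ 187817.34034.
Since α = 1/2 < 1, p = c/n^{1/2} ≫ 1/n is above the triangle threshold p ~ 1/n. Asymptotically E[X] ~ (c³/6)·n^{3(1−α)} = (7³/6)·n^{1.5} → ∞; triangles are abundant w.h.p.

E[X] ≈ 187817.34034; in regime p = Θ(1/n^{1/2}) E[X] diverges (above the triangle threshold p ~ 1/n).


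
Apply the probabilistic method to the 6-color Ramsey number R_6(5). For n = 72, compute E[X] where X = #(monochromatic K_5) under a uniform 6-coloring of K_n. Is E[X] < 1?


E[X] = C(72, 5) · 6^{1 − 10} = 13991544 · 6^{−9} = 13991544/10077696.
As a reduced fraction: E[X] = 194327/139968 ≈ 1.38837.
Is E[X] < 1? NO.
Since E[X] ≥ 1, the first-moment bound is inconclusive at n = 72; it does NOT by itself certify R_6(5) > 72.

E[X] = 194327/139968 ≈ 1.38837; E[X] ≥ 1; first-moment method inconclusive here.


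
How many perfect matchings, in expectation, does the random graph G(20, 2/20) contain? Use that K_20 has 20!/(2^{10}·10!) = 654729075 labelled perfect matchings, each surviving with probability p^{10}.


K_20 has 20!/(2^{10}·10!) = 654729075 labelled perfect matchings.
For each such perfect matching H, let X_H = 1 if all 10 edges of H are present in G. Then P[X_H = 1] = p^{10} = (1/10)^{10} = 1/10000000000.
By linearity: E[X] = Σ_H E[X_H] = 654729075 · p^{10} = 654729075 · 1/10000000000 = 26189163/400000000.
Numerically: E[X] ≈ 0.0654729.

E[X] = 654729075 · (1/10)^{10} = 26189163/400000000 ≈ 0.0654729.


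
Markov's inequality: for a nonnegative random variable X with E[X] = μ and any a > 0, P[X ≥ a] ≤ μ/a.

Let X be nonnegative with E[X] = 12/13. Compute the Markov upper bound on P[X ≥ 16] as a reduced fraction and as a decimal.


μ = E[X] = 12/13, a = 16.
Markov: P[X ≥ 16] ≤ μ/a = (12/13)/16 = 3/52.
Numerically: ≈ 0.0577.
(Since a = 16 > μ = 0.9231, the bound 3/52 is < 1 and informative.)

P[X ≥ 16] ≤ 3/52 ≈ 0.0577.


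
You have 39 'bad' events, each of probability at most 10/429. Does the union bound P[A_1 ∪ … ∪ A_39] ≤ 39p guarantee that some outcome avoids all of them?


Union bound: P[∪_{i=1}^{39} A_i] ≤ Σ_i P[A_i] ≤ 39·p = 39·(10/429) = 10/11.
Numerically: 10/11 ≈ 0.9091.
Is 10/11 < 1? YES.
Since P[∪ A_i] ≤ 10/11 < 1, the complement has P[∩ A_i^c] ≥ 1 − 10/11 = 1/11 > 0, so some outcome avoids every A_i.

39·p = 10/11 ≈ 0.9091; existence CERTIFIED by the union bound.


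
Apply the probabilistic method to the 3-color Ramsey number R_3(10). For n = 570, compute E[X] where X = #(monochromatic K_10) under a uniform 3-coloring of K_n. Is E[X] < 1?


E[X] = C(570, 10) · 3^{1 − 45} = 921524823451961408691 · 3^{−44} = 921524823451961408691/984770902183611232881.
As a reduced fraction: E[X] = 34130549016739311433/36472996377170786403 ≈ 0.9357758.
Is E[X] < 1? YES.
Since E[X] < 1, there exists a 3-coloring of K_{570} with no monochromatic K_10; hence R_3(10) > 570.

E[X] = 34130549016739311433/36472996377170786403 ≈ 0.9357758; E[X] < 1, so R_3(10) > 570.


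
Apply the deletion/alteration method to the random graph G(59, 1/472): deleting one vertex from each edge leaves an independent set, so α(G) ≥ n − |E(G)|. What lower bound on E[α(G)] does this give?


E[|E(G)|] = C(59, 2)·p = 1711 · (1/472) = 29/8.
E[α(G)] ≥ n − E[|E(G)|] = 59 − 29/8 = 443/8.
Numerically: ≈ 55.3750.
(This is only a lower bound; the true E[α(G)] may be larger.)

E[α(G)] ≥ 443/8 ≈ 55.3750.


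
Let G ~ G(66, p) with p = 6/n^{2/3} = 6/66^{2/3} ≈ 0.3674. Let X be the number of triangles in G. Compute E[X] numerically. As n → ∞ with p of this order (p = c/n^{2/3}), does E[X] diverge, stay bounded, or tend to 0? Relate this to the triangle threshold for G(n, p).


Number of potential triangles: C(66, 3) = 45760.
Each occurs with probability p³ ≈ (0.3674)³ ≈ 4.958678e-02.
By linearity: E[X] = C(66, 3)·p³ ≈ 45760 · 4.958678e-02 ≈ 2269.0909.
Since α = 2/3 < 1, p = c/n^{2/3} ≫ 1/n is above the triangle threshold p ~ 1/n. Asymptotically E[X] ~ (c³/6)·n^{3(1−α)} = (6³/6)·n^{1} → ∞; triangles are abundant w.h.p.

E[X] ≈ 2269.0909; in regime p = Θ(1/n^{2/3}) E[X] diverges (above the triangle threshold p ~ 1/n).


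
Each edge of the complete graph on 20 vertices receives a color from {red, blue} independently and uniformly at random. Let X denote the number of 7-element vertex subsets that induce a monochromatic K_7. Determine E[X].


Let X = Σ_S X_S over the C(20, 7) = 77520 subsets S of size 7, where X_S = 1 if the K_7 on S is monochromatic.
For a fixed S, the K_7 on S has C(7, 2) = 21 edges. P[all 21 edges red] = (1/2)^21, and likewise for blue, so P[monochromatic] = 2·(1/2)^21 = 2^{1 − 21} = 1/1048576.
By linearity of expectation: E[X] = C(20, 7) · 2^{1 − 21} = 77520 · 1/1048576 = 4845/65536.
Numerically: E[X] ≈ 0.0739.

E[X] = C(20,7)·2^(1−C(7,2)) = 4845/65536 ≈ 0.0739.


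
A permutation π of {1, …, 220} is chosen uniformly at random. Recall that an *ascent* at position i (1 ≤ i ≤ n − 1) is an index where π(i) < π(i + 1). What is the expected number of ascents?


Write X = Σ X_I over i = 1, …, 219, with X_I the indicator of one ascent.
There are 219 indicators.
For each fixed i, the pair (π(i), π(i+1)) is a uniformly random ordered pair of distinct values from {1, …, 220}; by symmetry P[π(i) < π(i+1)] = 1/2.
By linearity: E[X] = 219 · (1/2) = (220 − 1) · (1/2) = 219/2 ≈ 109.500000.

E[X] = 219/2 = 109.500000.


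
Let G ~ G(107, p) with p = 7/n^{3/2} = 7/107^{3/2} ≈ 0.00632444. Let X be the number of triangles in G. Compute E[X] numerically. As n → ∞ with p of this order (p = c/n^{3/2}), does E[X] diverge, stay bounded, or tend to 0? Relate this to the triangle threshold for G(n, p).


Number of potential triangles: C(107, 3) = 198485.
Each occurs with probability p³ ≈ (0.00632444)³ ≈ 2.52968893e-07.
By linearity: E[X] = C(107, 3)·p³ ≈ 198485 · 2.52968893e-07 ≈ 0.050211.
Since α = 3/2 > 1, p = c/n^{3/2} = o(1/n) is below the triangle threshold p ~ 1/n. Asymptotically E[X] ~ (c³/6)·n^{3(1−α)} = (7³/6)·n^{-1.5} → 0, so by Markov's inequality G has no triangles w.h.p.

E[X] ≈ 0.050211; in regime p = Θ(1/n^{3/2}) E[X] tends to 0 (below the triangle threshold p ~ 1/n).


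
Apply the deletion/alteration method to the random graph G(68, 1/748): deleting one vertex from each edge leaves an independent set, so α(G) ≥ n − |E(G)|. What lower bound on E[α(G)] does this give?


E[|E(G)|] = C(68, 2)·p = 2278 · (1/748) = 67/22.
E[α(G)] ≥ n − E[|E(G)|] = 68 − 67/22 = 1429/22.
Numerically: ≈ 64.954545.
(This is only a lower bound; the true E[α(G)] may be larger.)

E[α(G)] ≥ 1429/22 ≈ 64.954545.


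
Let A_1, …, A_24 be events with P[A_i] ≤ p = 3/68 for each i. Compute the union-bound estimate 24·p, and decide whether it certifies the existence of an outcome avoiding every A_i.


Union bound: P[∪_{i=1}^{24} A_i] ≤ Σ_i P[A_i] ≤ 24·p = 24·(3/68) = 18/17.
Numerically: 18/17 ≈ 1.0588235.
Is 18/17 < 1? NO.
Since the bound 18/17 is ≥ 1, the union bound is uninformative here; it does NOT by itself certify existence.

24·p = 18/17 ≈ 1.0588235; existence NOT certified by the union bound.


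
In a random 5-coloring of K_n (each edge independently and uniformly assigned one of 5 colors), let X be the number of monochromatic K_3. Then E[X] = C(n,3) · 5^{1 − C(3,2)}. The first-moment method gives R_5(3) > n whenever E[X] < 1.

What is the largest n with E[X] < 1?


We need C(n, 3) · 5^{1 − 3} < 1, i.e. C(n, 3) < 5^{3 − 1} = 25.
Check values of n near the boundary:
  n = 3: C(3, 3) = 1; 1 < 25? YES
  n = 4: C(4, 3) = 4; 4 < 25? YES
  n = 5: C(5, 3) = 10; 10 < 25? YES
  n = 6: C(6, 3) = 20; 20 < 25? YES
  n = 7: C(7, 3) = 35; 35 < 25? NO
The largest n with C(n, 3) < 25 is n = 6 (where E[X] = 4/5 ≈ 0.8000000). Hence R_5(3) > 6, i.e. R_5(3) ≥ 7.

Largest n = 6; hence R_5(3) > 6.


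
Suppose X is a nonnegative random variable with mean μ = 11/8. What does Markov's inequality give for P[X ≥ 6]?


μ = E[X] = 11/8, a = 6.
Markov: P[X ≥ 6] ≤ μ/a = (11/8)/6 = 11/48.
Numerically: ≈ 0.229167.
(Since a = 6 > μ = 1.375000, the bound 11/48 is < 1 and informative.)

P[X ≥ 6] ≤ 11/48 ≈ 0.229167.


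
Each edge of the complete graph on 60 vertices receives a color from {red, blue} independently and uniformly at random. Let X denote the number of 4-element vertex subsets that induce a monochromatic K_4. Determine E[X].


Let X = Σ_S X_S over the C(60, 4) = 487635 subsets S of size 4, where X_S = 1 if the K_4 on S is monochromatic.
For a fixed S, the K_4 on S has C(4, 2) = 6 edges. P[all 6 edges red] = (1/2)^6, and likewise for blue, so P[monochromatic] = 2·(1/2)^6 = 2^{1 − 6} = 1/32.
Summing: E[X] = C(60, 4) · 2^{1 − 6} = 487635 · 1/32 = 487635/32.
Numerically: E[X] ≈ 15238.59375.

E[X] = C(60,4)·2^(1−C(4,2)) = 487635/32 ≈ 15238.59375.


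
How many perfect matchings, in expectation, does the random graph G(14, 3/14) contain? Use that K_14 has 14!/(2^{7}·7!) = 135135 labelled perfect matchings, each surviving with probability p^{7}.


K_14 has 14!/(2^{7}·7!) = 135135 labelled perfect matchings.
For each such perfect matching H, let X_H = 1 if all 7 edges of H are present in G. Then P[X_H = 1] = p^{7} = (3/14)^{7} = 2187/105413504.
By linearity of expectation: E[X] = Σ_H E[X_H] = 135135 · p^{7} = 135135 · 2187/105413504 = 42220035/15059072.
Numerically: E[X] ≈ 2.8036.

E[X] = 135135 · (3/14)^{7} = 42220035/15059072 ≈ 2.8036.


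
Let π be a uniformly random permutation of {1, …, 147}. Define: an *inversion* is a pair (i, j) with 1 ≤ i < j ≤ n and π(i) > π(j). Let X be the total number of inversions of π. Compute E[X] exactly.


Write X = Σ X_I over the C(147, 2) = 10731 pairs i < j, with X_I the indicator of one inversion.
There are 10731 indicators.
For each fixed pair i < j, the values π(i) and π(j) are two distinct elements of {1, …, 147} in uniformly random order; by symmetry P[π(i) > π(j)] = 1/2.
By linearity: E[X] = 10731 · (1/2) = C(147, 2) · (1/2) = 10731/2 = 10731/2 ≈ 5365.500.

E[X] = 10731/2 = 5365.500.


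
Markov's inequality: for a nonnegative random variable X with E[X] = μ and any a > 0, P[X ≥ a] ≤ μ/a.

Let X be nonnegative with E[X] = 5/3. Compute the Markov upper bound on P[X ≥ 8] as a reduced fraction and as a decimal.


μ = E[X] = 5/3, a = 8.
Markov: P[X ≥ 8] ≤ μ/a = (5/3)/8 = 5/24.
Numerically: ≈ 0.208.
(Since a = 8 > μ = 1.667, the bound 5/24 is < 1 and informative.)

P[X ≥ 8] ≤ 5/24 ≈ 0.208.


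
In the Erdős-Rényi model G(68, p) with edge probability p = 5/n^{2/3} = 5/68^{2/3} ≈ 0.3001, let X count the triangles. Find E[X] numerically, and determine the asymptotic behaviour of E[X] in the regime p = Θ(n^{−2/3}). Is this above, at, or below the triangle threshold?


Number of potential triangles: C(68, 3) = 50116.
Each occurs with probability p³ ≈ (0.3001)³ ≈ 2.703287e-02.
By linearity: E[X] = C(68, 3)·p³ ≈ 50116 · 2.703287e-02 ≈ 1354.7794.
Since α = 2/3 < 1, p = c/n^{2/3} ≫ 1/n is above the triangle threshold p ~ 1/n. Asymptotically E[X] ~ (c³/6)·n^{3(1−α)} = (5³/6)·n^{1} → ∞; triangles are abundant w.h.p.

E[X] ≈ 1354.7794; in regime p = Θ(1/n^{2/3}) E[X] diverges (above the triangle threshold p ~ 1/n).


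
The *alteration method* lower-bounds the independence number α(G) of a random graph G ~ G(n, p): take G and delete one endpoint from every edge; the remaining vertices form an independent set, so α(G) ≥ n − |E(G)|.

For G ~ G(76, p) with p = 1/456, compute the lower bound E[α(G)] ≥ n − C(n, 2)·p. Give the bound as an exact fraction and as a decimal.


E[|E(G)|] = C(76, 2)·p = 2850 · (1/456) = 25/4.
E[α(G)] ≥ n − E[|E(G)|] = 76 − 25/4 = 279/4.
Numerically: ≈ 69.7500.
(This is only a lower bound; the true E[α(G)] may be larger.)

E[α(G)] ≥ 279/4 ≈ 69.7500.


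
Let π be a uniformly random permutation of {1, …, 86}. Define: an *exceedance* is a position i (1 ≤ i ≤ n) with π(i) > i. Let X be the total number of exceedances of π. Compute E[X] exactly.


Write X = Σ_{i=1}^{86} X_i, where X_i = 1_{π(i) > i}.
For each fixed i, π(i) is uniform over {1, …, 86} (marginal of a uniform permutation), so P[π(i) > i] = (n − i)/n. Summing: Σ_{i=1}^{86} (n − i)/n = (0 + 1 + … + 85)/86 = 86(86 − 1)/(2·86) = (86 − 1)/2.
Hence E[X] = Σ_{i=1}^{86} (86 − i)/86 = 85/2 ≈ 42.500000.

E[X] = 85/2 = 42.500000.


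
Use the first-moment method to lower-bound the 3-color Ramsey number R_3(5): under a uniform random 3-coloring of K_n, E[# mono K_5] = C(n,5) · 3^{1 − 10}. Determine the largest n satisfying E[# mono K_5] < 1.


We need C(n, 5) · 3^{1 − 10} < 1, i.e. C(n, 5) < 3^{10 − 1} = 19683.
Check values of n near the boundary:
  n = 16: C(16, 5) = 4368; 4368 < 19683? YES
  n = 17: C(17, 5) = 6188; 6188 < 19683? YES
  n = 18: C(18, 5) = 8568; 8568 < 19683? YES
  n = 19: C(19, 5) = 11628; 11628 < 19683? YES
  n = 20: C(20, 5) = 15504; 15504 < 19683? YES
  n = 21: C(21, 5) = 20349; 20349 < 19683? NO
  n = 22: C(22, 5) = 26334; 26334 < 19683? NO
  n = 23: C(23, 5) = 33649; 33649 < 19683? NO
The largest n with C(n, 5) < 19683 is n = 20 (where E[X] = 5168/6561 ≈ 0.7877). Hence R_3(5) > 20, i.e. R_3(5) ≥ 21.

Largest n = 20; hence R_3(5) > 20.


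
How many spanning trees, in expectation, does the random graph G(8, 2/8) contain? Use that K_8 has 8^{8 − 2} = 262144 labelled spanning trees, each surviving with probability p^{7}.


K_8 has 8^{8 − 2} = 262144 labelled spanning trees.
For each such spanning tree H, let X_H = 1 if all 7 edges of H are present in G. Then P[X_H = 1] = p^{7} = (1/4)^{7} = 1/16384.
By linearity of expectation: E[X] = Σ_H E[X_H] = 262144 · p^{7} = 262144 · 1/16384 = 16.
Numerically: E[X] ≈ 16.

E[X] = 262144 · (1/4)^{7} = 16 ≈ 16.


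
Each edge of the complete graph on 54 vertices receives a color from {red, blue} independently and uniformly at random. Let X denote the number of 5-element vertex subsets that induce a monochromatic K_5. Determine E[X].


Let X = Σ_S X_S over the C(54, 5) = 3162510 subsets S of size 5, where X_S = 1 if the K_5 on S is monochromatic.
For a fixed S, the K_5 on S has C(5, 2) = 10 edges. P[all 10 edges red] = (1/2)^10, and likewise for blue, so P[monochromatic] = 2·(1/2)^10 = 2^{1 − 10} = 1/512.
Summing: E[X] = C(54, 5) · 2^{1 − 10} = 3162510 · 1/512 = 1581255/256.
Numerically: E[X] ≈ 6176.777.

E[X] = C(54,5)·2^(1−C(5,2)) = 1581255/256 ≈ 6176.777.


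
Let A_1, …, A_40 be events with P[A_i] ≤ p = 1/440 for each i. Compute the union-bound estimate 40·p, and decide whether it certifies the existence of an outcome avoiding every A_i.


Union bound: P[∪_{i=1}^{40} A_i] ≤ Σ_i P[A_i] ≤ 40·p = 40·(1/440) = 1/11.
Numerically: 1/11 ≈ 0.090909.
Is 1/11 < 1? YES.
Since P[∪ A_i] ≤ 1/11 < 1, the complement has P[∩ A_i^c] ≥ 1 − 1/11 = 10/11 > 0, so some outcome avoids every A_i.

40·p = 1/11 ≈ 0.090909; existence CERTIFIED by the union bound.


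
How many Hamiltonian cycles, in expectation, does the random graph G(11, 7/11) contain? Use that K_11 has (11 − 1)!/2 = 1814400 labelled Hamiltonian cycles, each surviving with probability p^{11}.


K_11 has (11 − 1)!/2 = 1814400 labelled Hamiltonian cycles.
For each such Hamiltonian cycle H, let X_H = 1 if all 11 edges of H are present in G. Then P[X_H = 1] = p^{11} = (7/11)^{11} = 1977326743/285311670611.
By linearity: E[X] = Σ_H E[X_H] = 1814400 · p^{11} = 1814400 · 1977326743/285311670611 = 3587661642499200/285311670611.
Numerically: E[X] ≈ 1.26e+04.

E[X] = 1814400 · (7/11)^{11} = 3587661642499200/285311670611 ≈ 1.26e+04.


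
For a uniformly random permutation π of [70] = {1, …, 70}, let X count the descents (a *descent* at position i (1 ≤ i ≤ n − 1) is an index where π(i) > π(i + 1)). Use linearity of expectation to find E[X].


Write X = Σ X_I over i = 1, …, 69, with X_I the indicator of one descent.
There are 69 indicators.
For each fixed i, the pair (π(i), π(i+1)) is a uniformly random ordered pair of distinct values from {1, …, 70}; by symmetry P[π(i) > π(i+1)] = 1/2.
By linearity: E[X] = 69 · (1/2) = (70 − 1) · (1/2) = 69/2 ≈ 34.50000.

E[X] = 69/2 = 34.50000.


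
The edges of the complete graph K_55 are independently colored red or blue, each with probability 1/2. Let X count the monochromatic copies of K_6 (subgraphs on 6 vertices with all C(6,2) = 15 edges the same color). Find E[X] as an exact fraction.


Let X = Σ_S X_S over the C(55, 6) = 28989675 subsets S of size 6, where X_S = 1 if the K_6 on S is monochromatic.
For a fixed S, the K_6 on S has C(6, 2) = 15 edges. P[all 15 edges red] = (1/2)^15, and likewise for blue, so P[monochromatic] = 2·(1/2)^15 = 2^{1 − 15} = 1/16384.
Summing: E[X] = C(55, 6) · 2^{1 − 15} = 28989675 · 1/16384 = 28989675/16384.
Numerically: E[X] ≈ 1769.3893.

E[X] = C(55,6)·2^(1−C(6,2)) = 28989675/16384 ≈ 1769.3893.


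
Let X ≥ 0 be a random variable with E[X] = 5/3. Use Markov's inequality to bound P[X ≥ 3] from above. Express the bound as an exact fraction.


μ = E[X] = 5/3, a = 3.
Markov: P[X ≥ 3] ≤ μ/a = (5/3)/3 = 5/9.
Numerically: ≈ 0.556.
(Since a = 3 > μ = 1.667, the bound 5/9 is < 1 and informative.)

P[X ≥ 3] ≤ 5/9 ≈ 0.556.


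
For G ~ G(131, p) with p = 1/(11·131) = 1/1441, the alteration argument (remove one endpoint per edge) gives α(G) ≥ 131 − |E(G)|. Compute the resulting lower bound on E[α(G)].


E[|E(G)|] = C(131, 2)·p = 8515 · (1/1441) = 65/11.
E[α(G)] ≥ n − E[|E(G)|] = 131 − 65/11 = 1376/11.
Numerically: ≈ 125.090909.
(This is only a lower bound; the true E[α(G)] may be larger.)

E[α(G)] ≥ 1376/11 ≈ 125.090909.


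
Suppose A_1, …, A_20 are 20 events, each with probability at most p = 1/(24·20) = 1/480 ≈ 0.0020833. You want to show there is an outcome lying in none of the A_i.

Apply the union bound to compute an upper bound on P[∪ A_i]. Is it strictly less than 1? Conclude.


Union bound: P[∪_{i=1}^{20} A_i] ≤ Σ_i P[A_i] ≤ 20·p = 20·(1/480) = 1/24.
Numerically: 1/24 ≈ 0.0416667.
Is 1/24 < 1? YES.
Since P[∪ A_i] ≤ 1/24 < 1, the complement has P[∩ A_i^c] ≥ 1 − 1/24 = 23/24 > 0, so some outcome avoids every A_i.

20·p = 1/24 ≈ 0.0416667; existence CERTIFIED by the union bound.


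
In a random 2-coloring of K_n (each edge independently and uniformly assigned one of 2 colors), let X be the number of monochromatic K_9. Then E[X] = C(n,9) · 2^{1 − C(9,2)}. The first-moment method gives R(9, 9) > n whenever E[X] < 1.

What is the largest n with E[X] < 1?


We need C(n, 9) · 2^{1 − 36} < 1, i.e. C(n, 9) < 2^{36 − 1} = 34359738368.
Check values of n near the boundary:
  n = 61: C(61, 9) = 17341763505; 17341763505 < 34359738368? YES
  n = 62: C(62, 9) = 20286591270; 20286591270 < 34359738368? YES
  n = 63: C(63, 9) = 23667689815; 23667689815 < 34359738368? YES
  n = 64: C(64, 9) = 27540584512; 27540584512 < 34359738368? YES
  n = 65: C(65, 9) = 31966749880; 31966749880 < 34359738368? YES
  n = 66: C(66, 9) = 37014131440; 37014131440 < 34359738368? NO
The largest n with C(n, 9) < 34359738368 is n = 65 (where E[X] = 3995843735/4294967296 ≈ 0.93035). Hence R(9, 9) > 65, i.e. R(9, 9) ≥ 66.

Largest n = 65; hence R(9, 9) > 65.


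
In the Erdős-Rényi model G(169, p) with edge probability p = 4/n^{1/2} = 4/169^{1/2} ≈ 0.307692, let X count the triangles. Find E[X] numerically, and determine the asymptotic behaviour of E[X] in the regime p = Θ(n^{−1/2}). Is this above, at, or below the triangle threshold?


Number of potential triangles: C(169, 3) = 790244.
Each occurs with probability p³ ≈ (0.307692)³ ≈ 2.91306327e-02.
By linearity: E[X] = C(169, 3)·p³ ≈ 790244 · 2.91306327e-02 ≈ 23020.307692.
Since α = 1/2 < 1, p = c/n^{1/2} ≫ 1/n is above the triangle threshold p ~ 1/n. Asymptotically E[X] ~ (c³/6)·n^{3(1−α)} = (4³/6)·n^{1.5} → ∞; triangles are abundant w.h.p.

E[X] ≈ 23020.307692; in regime p = Θ(1/n^{1/2}) E[X] diverges (above the triangle threshold p ~ 1/n).


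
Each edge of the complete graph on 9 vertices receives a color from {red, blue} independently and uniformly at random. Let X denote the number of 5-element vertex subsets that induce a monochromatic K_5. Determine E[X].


Let X = Σ_S X_S over the C(9, 5) = 126 subsets S of size 5, where X_S = 1 if the K_5 on S is monochromatic.
For a fixed S, the K_5 on S has C(5, 2) = 10 edges. P[all 10 edges red] = (1/2)^10, and likewise for blue, so P[monochromatic] = 2·(1/2)^10 = 2^{1 − 10} = 1/512.
Summing: E[X] = C(9, 5) · 2^{1 − 10} = 126 · 1/512 = 63/256.
Numerically: E[X] ≈ 0.2461.

E[X] = C(9,5)·2^(1−C(5,2)) = 63/256 ≈ 0.2461.


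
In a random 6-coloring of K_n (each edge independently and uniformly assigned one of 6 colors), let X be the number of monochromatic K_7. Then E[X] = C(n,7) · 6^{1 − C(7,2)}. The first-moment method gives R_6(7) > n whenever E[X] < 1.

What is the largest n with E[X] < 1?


We need C(n, 7) · 6^{1 − 21} < 1, i.e. C(n, 7) < 6^{21 − 1} = 3656158440062976.
Check values of n near the boundary:
  n = 565: C(565, 7) = 3513212521235560; 3513212521235560 < 3656158440062976? YES
  n = 566: C(566, 7) = 3557206237959440; 3557206237959440 < 3656158440062976? YES
  n = 567: C(567, 7) = 3601671315933933; 3601671315933933 < 3656158440062976? YES
  n = 568: C(568, 7) = 3646611956239704; 3646611956239704 < 3656158440062976? YES
  n = 569: C(569, 7) = 3692032389858348; 3692032389858348 < 3656158440062976? NO
  n = 570: C(570, 7) = 3737936877831720; 3737936877831720 < 3656158440062976? NO
The largest n with C(n, 7) < 3656158440062976 is n = 568 (where E[X] = 16882462760369/16926659444736 ≈ 0.997). Hence R_6(7) > 568, i.e. R_6(7) ≥ 569.

Largest n = 568; hence R_6(7) > 568.


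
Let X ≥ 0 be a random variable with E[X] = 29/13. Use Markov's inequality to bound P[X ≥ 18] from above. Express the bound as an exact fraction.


μ = E[X] = 29/13, a = 18.
Markov: P[X ≥ 18] ≤ μ/a = (29/13)/18 = 29/234.
Numerically: ≈ 0.12393.
(Since a = 18 > μ = 2.23077, the bound 29/234 is < 1 and informative.)

P[X ≥ 18] ≤ 29/234 ≈ 0.12393.


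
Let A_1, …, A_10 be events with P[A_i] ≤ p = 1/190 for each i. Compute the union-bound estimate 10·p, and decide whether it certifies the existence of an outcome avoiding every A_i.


Union bound: P[∪_{i=1}^{10} A_i] ≤ Σ_i P[A_i] ≤ 10·p = 10·(1/190) = 1/19.
Numerically: 1/19 ≈ 0.0526.
Is 1/19 < 1? YES.
Since P[∪ A_i] ≤ 1/19 < 1, the complement has P[∩ A_i^c] ≥ 1 − 1/19 = 18/19 > 0, so some outcome avoids every A_i.

10·p = 1/19 ≈ 0.0526; existence CERTIFIED by the union bound.


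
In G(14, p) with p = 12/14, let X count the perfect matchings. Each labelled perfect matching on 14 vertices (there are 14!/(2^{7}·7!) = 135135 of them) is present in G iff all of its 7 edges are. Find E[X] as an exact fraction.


K_14 has 14!/(2^{7}·7!) = 135135 labelled perfect matchings.
For each such perfect matching H, let X_H = 1 if all 7 edges of H are present in G. Then P[X_H = 1] = p^{7} = (6/7)^{7} = 279936/823543.
Summing the indicators: E[X] = Σ_H E[X_H] = 135135 · p^{7} = 135135 · 279936/823543 = 5404164480/117649.
Numerically: E[X] ≈ 4.59e+04.

E[X] = 135135 · (6/7)^{7} = 5404164480/117649 ≈ 4.59e+04.


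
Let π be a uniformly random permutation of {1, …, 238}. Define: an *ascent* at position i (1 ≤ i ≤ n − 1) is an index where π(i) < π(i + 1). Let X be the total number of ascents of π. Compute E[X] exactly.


Write X = Σ X_I over i = 1, …, 237, with X_I the indicator of one ascent.
There are 237 indicators.
For each fixed i, the pair (π(i), π(i+1)) is a uniformly random ordered pair of distinct values from {1, …, 238}; by symmetry P[π(i) < π(i+1)] = 1/2.
By linearity: E[X] = 237 · (1/2) = (238 − 1) · (1/2) = 237/2 ≈ 118.500.

E[X] = 237/2 = 118.500.


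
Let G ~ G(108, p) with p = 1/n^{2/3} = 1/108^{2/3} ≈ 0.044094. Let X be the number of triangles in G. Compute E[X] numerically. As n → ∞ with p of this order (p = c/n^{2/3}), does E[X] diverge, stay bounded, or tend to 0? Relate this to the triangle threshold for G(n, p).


Number of potential triangles: C(108, 3) = 204156.
Each occurs with probability p³ ≈ (0.044094)³ ≈ 8.5733882e-05.
By linearity: E[X] = C(108, 3)·p³ ≈ 204156 · 8.5733882e-05 ≈ 17.50309.
Since α = 2/3 < 1, p = c/n^{2/3} ≫ 1/n is above the triangle threshold p ~ 1/n. Asymptotically E[X] ~ (c³/6)·n^{3(1−α)} = (1³/6)·n^{1} → ∞; triangles are abundant w.h.p.

E[X] ≈ 17.50309; in regime p = Θ(1/n^{2/3}) E[X] diverges (above the triangle threshold p ~ 1/n).


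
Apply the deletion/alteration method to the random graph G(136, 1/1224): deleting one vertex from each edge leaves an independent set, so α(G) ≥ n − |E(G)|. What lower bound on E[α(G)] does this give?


E[|E(G)|] = C(136, 2)·p = 9180 · (1/1224) = 15/2.
E[α(G)] ≥ n − E[|E(G)|] = 136 − 15/2 = 257/2.
Numerically: ≈ 128.50000.
(This is only a lower bound; the true E[α(G)] may be larger.)

E[α(G)] ≥ 257/2 ≈ 128.50000.


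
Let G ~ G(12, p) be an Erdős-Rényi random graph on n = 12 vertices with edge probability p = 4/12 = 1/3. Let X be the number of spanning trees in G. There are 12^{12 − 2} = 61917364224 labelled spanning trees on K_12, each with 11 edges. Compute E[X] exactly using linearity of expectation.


K_12 has 12^{12 − 2} = 61917364224 labelled spanning trees.
For each such spanning tree H, let X_H = 1 if all 11 edges of H are present in G. Then P[X_H = 1] = p^{11} = (1/3)^{11} = 1/177147.
Summing the indicators: E[X] = Σ_H E[X_H] = 61917364224 · p^{11} = 61917364224 · 1/177147 = 1048576/3.
Numerically: E[X] ≈ 3.4953e+05.

E[X] = 61917364224 · (1/3)^{11} = 1048576/3 ≈ 3.4953e+05.


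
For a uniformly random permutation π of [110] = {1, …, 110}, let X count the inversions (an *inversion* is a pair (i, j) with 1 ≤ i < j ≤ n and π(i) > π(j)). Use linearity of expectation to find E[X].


Write X = Σ X_I over the C(110, 2) = 5995 pairs i < j, with X_I the indicator of one inversion.
There are 5995 indicators.
For each fixed pair i < j, the values π(i) and π(j) are two distinct elements of {1, …, 110} in uniformly random order; by symmetry P[π(i) > π(j)] = 1/2.
By linearity: E[X] = 5995 · (1/2) = C(110, 2) · (1/2) = 5995/2 = 5995/2 ≈ 2997.500000.

E[X] = 5995/2 = 2997.500000.


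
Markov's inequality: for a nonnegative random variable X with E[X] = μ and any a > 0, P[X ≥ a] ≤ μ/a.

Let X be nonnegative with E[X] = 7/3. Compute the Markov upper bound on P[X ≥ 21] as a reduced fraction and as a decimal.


μ = E[X] = 7/3, a = 21.
Markov: P[X ≥ 21] ≤ μ/a = (7/3)/21 = 1/9.
Numerically: ≈ 0.11111.
(Since a = 21 > μ = 2.33333, the bound 1/9 is < 1 and informative.)

P[X ≥ 21] ≤ 1/9 ≈ 0.11111.


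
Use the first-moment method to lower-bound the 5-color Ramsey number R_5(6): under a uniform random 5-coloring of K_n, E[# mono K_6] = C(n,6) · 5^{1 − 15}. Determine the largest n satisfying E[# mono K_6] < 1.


We need C(n, 6) · 5^{1 − 15} < 1, i.e. C(n, 6) < 5^{15 − 1} = 6103515625.
Check values of n near the boundary:
  n = 128: C(128, 6) = 5423611200; 5423611200 < 6103515625? YES
  n = 129: C(129, 6) = 5688177600; 5688177600 < 6103515625? YES
  n = 130: C(130, 6) = 5963412000; 5963412000 < 6103515625? YES
  n = 131: C(131, 6) = 6249655776; 6249655776 < 6103515625? NO
The largest n with C(n, 6) < 6103515625 is n = 130 (where E[X] = 47707296/48828125 ≈ 0.9770454). Hence R_5(6) > 130, i.e. R_5(6) ≥ 131.

Largest n = 130; hence R_5(6) > 130.


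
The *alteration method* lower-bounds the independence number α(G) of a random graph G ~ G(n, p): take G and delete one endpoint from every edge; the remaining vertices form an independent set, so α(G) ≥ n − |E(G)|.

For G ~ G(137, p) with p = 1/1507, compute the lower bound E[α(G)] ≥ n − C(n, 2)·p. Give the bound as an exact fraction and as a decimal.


E[|E(G)|] = C(137, 2)·p = 9316 · (1/1507) = 68/11.
E[α(G)] ≥ n − E[|E(G)|] = 137 − 68/11 = 1439/11.
Numerically: ≈ 130.818182.
(This is only a lower bound; the true E[α(G)] may be larger.)

E[α(G)] ≥ 1439/11 ≈ 130.818182.


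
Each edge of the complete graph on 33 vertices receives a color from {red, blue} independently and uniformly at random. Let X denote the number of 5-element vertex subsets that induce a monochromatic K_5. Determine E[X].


Let X = Σ_S X_S over the C(33, 5) = 237336 subsets S of size 5, where X_S = 1 if the K_5 on S is monochromatic.
For a fixed S, the K_5 on S has C(5, 2) = 10 edges. P[all 10 edges red] = (1/2)^10, and likewise for blue, so P[monochromatic] = 2·(1/2)^10 = 2^{1 − 10} = 1/512.
Summing: E[X] = C(33, 5) · 2^{1 − 10} = 237336 · 1/512 = 29667/64.
Numerically: E[X] ≈ 463.5469.

E[X] = C(33,5)·2^(1−C(5,2)) = 29667/64 ≈ 463.5469.


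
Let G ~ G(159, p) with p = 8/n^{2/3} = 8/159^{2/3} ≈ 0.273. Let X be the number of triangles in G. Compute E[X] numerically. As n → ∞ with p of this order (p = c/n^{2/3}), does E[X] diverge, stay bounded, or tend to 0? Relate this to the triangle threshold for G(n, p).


Number of potential triangles: C(159, 3) = 657359.
Each occurs with probability p³ ≈ (0.273)³ ≈ 2.02524e-02.
By linearity: E[X] = C(159, 3)·p³ ≈ 657359 · 2.02524e-02 ≈ 13313.073.
Since α = 2/3 < 1, p = c/n^{2/3} ≫ 1/n is above the triangle threshold p ~ 1/n. Asymptotically E[X] ~ (c³/6)·n^{3(1−α)} = (8³/6)·n^{1} → ∞; triangles are abundant w.h.p.

E[X] ≈ 13313.073; in regime p = Θ(1/n^{2/3}) E[X] diverges (above the triangle threshold p ~ 1/n).


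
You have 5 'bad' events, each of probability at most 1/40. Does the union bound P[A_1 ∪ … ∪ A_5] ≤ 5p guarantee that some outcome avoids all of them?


Union bound: P[∪_{i=1}^{5} A_i] ≤ Σ_i P[A_i] ≤ 5·p = 5·(1/40) = 1/8.
Numerically: 1/8 ≈ 0.12500.
Is 1/8 < 1? YES.
Since P[∪ A_i] ≤ 1/8 < 1, the complement has P[∩ A_i^c] ≥ 1 − 1/8 = 7/8 > 0, so some outcome avoids every A_i.

5·p = 1/8 ≈ 0.12500; existence CERTIFIED by the union bound.


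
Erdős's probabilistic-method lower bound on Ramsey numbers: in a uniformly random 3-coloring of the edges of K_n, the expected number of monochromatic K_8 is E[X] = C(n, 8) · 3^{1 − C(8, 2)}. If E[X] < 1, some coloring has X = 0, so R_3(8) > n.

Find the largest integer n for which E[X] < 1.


We need C(n, 8) · 3^{1 − 28} < 1, i.e. C(n, 8) < 3^{28 − 1} = 7625597484987.
Check values of n near the boundary:
  n = 152: C(152, 8) = 5859727868575; 5859727868575 < 7625597484987? YES
  n = 153: C(153, 8) = 6183023199255; 6183023199255 < 7625597484987? YES
  n = 154: C(154, 8) = 6521818990995; 6521818990995 < 7625597484987? YES
  n = 155: C(155, 8) = 6876747915675; 6876747915675 < 7625597484987? YES
  n = 156: C(156, 8) = 7248464019225; 7248464019225 < 7625597484987? YES
  n = 157: C(157, 8) = 7637643295425; 7637643295425 < 7625597484987? NO
The largest n with C(n, 8) < 7625597484987 is n = 156 (where E[X] = 805384891025/847288609443 ≈ 0.9505437). Hence R_3(8) > 156, i.e. R_3(8) ≥ 157.

Largest n = 156; hence R_3(8) > 156.


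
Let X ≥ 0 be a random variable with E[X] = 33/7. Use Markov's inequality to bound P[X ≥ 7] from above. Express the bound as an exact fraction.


μ = E[X] = 33/7, a = 7.
Markov: P[X ≥ 7] ≤ μ/a = (33/7)/7 = 33/49.
Numerically: ≈ 0.67347.
(Since a = 7 > μ = 4.71429, the bound 33/49 is < 1 and informative.)

P[X ≥ 7] ≤ 33/49 ≈ 0.67347.


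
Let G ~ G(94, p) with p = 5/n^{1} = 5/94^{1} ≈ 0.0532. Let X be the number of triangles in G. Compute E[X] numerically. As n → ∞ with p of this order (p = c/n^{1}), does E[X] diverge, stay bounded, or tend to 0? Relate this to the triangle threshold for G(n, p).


Number of potential triangles: C(94, 3) = 134044.
Each occurs with probability p³ ≈ (0.0532)³ ≈ 1.50497e-04.
By linearity: E[X] = C(94, 3)·p³ ≈ 134044 · 1.50497e-04 ≈ 20.173.
Here α = 1, so p = 5/n is exactly at the triangle threshold p ~ 1/n. Asymptotically E[X] → c³/6 = 5³/6 = 125/6 ≈ 20.833, a bounded constant. In this regime the triangle count is asymptotically Poisson(c³/6).

E[X] ≈ 20.173; in regime p = Θ(1/n^{1}) E[X] stays bounded (at the triangle threshold p ~ 1/n).


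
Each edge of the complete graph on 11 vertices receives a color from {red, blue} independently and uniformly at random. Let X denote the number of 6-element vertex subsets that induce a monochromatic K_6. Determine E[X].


Let X = Σ_S X_S over the C(11, 6) = 462 subsets S of size 6, where X_S = 1 if the K_6 on S is monochromatic.
For a fixed S, the K_6 on S has C(6, 2) = 15 edges. P[all 15 edges red] = (1/2)^15, and likewise for blue, so P[monochromatic] = 2·(1/2)^15 = 2^{1 − 15} = 1/16384.
Summing: E[X] = C(11, 6) · 2^{1 − 15} = 462 · 1/16384 = 231/8192.
Numerically: E[X] ≈ 0.0282.

E[X] = C(11,6)·2^(1−C(6,2)) = 231/8192 ≈ 0.0282.


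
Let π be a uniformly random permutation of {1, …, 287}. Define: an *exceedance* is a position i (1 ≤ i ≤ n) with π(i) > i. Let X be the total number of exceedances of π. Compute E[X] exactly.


Write X = Σ_{i=1}^{287} X_i, where X_i = 1_{π(i) > i}.
For each fixed i, π(i) is uniform over {1, …, 287} (marginal of a uniform permutation), so P[π(i) > i] = (n − i)/n. Summing: Σ_{i=1}^{287} (n − i)/n = (0 + 1 + … + 286)/287 = 287(287 − 1)/(2·287) = (287 − 1)/2.
Hence E[X] = Σ_{i=1}^{287} (287 − i)/287 = 143 ≈ 143.000000.

E[X] = 143 = 143.000000.


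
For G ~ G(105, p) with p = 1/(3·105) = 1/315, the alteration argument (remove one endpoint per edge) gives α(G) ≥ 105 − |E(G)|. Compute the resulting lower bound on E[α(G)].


E[|E(G)|] = C(105, 2)·p = 5460 · (1/315) = 52/3.
E[α(G)] ≥ n − E[|E(G)|] = 105 − 52/3 = 263/3.
Numerically: ≈ 87.666667.
(This is only a lower bound; the true E[α(G)] may be larger.)

E[α(G)] ≥ 263/3 ≈ 87.666667.


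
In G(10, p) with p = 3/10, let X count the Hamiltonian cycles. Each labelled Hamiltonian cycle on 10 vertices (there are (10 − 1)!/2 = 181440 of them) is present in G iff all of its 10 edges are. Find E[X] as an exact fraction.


K_10 has (10 − 1)!/2 = 181440 labelled Hamiltonian cycles.
For each such Hamiltonian cycle H, let X_H = 1 if all 10 edges of H are present in G. Then P[X_H = 1] = p^{10} = (3/10)^{10} = 59049/10000000000.
By linearity of expectation: E[X] = Σ_H E[X_H] = 181440 · p^{10} = 181440 · 59049/10000000000 = 33480783/31250000.
Numerically: E[X] ≈ 1.071.

E[X] = 181440 · (3/10)^{10} = 33480783/31250000 ≈ 1.071.


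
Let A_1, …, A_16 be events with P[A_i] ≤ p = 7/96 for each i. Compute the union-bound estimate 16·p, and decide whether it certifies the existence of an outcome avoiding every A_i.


Union bound: P[∪_{i=1}^{16} A_i] ≤ Σ_i P[A_i] ≤ 16·p = 16·(7/96) = 7/6.
Numerically: 7/6 ≈ 1.166667.
Is 7/6 < 1? NO.
Since the bound 7/6 is ≥ 1, the union bound is uninformative here; it does NOT by itself certify existence.

16·p = 7/6 ≈ 1.166667; existence NOT certified by the union bound.


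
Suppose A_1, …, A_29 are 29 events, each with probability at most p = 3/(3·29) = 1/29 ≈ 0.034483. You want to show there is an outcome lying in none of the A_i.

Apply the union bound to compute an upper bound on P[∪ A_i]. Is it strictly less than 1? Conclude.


Union bound: P[∪_{i=1}^{29} A_i] ≤ Σ_i P[A_i] ≤ 29·p = 29·(1/29) = 1.
Numerically: 1 ≈ 1.000000.
Is 1 < 1? NO.
Since the bound 1 is ≥ 1, the union bound is uninformative here; it does NOT by itself certify existence.

29·p = 1 ≈ 1.000000; existence NOT certified by the union bound.


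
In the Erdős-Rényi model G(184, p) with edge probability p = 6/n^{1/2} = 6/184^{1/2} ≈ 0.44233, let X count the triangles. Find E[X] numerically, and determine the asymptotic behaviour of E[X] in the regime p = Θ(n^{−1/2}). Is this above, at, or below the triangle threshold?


Number of potential triangles: C(184, 3) = 1021384.
Each occurs with probability p³ ≈ (0.44233)³ ≈ 8.6542018e-02.
By linearity: E[X] = C(184, 3)·p³ ≈ 1021384 · 8.6542018e-02 ≈ 88392.63225.
Since α = 1/2 < 1, p = c/n^{1/2} ≫ 1/n is above the triangle threshold p ~ 1/n. Asymptotically E[X] ~ (c³/6)·n^{3(1−α)} = (6³/6)·n^{1.5} → ∞; triangles are abundant w.h.p.

E[X] ≈ 88392.63225; in regime p = Θ(1/n^{1/2}) E[X] diverges (above the triangle threshold p ~ 1/n).
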